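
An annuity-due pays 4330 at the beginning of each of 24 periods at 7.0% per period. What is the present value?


PV_due = PMT * (1-(1+i)^(-n))/i * (1+i)
PV_immediate = 49662.2162
PV_due = 49662.2162 * 1.07
= 53138.5714


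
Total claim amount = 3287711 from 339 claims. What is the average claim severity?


severity = total / number
= 3287711 / 339
= 9698.2625


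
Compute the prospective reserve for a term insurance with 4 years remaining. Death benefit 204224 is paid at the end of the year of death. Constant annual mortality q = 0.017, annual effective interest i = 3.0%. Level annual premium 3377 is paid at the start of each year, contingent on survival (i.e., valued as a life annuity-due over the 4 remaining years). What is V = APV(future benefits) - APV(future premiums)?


v = 1/(1+i) = 0.970874
APV(future benefits) per unit = sum_{k=0}^{3} k_p_x * q * v^(k+1) = 0.061637
APV(future benefits) = 204224 * 0.061637 = 12587.6546
Life annuity-due factor ä_{x:4} = sum_{k=0}^{3} k_p_x * v^k = 3.734447
APV(future premiums) = 3377 * 3.734447 = 12611.2287
V = 12587.6546 - 12611.2287
= -23.5742


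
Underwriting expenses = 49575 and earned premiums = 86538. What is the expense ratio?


Expense ratio = expenses / premiums
= 49575 / 86538
= 0.5729


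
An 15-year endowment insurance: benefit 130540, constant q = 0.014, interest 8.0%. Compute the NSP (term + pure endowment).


Term component = 14481.448
Pure endowment = 15_p_x * v^15 * benefit = 0.809382 * 0.315242 * 130540 = 33307.4205
NSP = 47788.8685


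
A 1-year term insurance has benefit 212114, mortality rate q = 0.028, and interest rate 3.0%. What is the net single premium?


NSP = benefit * q * v
v = 1/(1+i) = 0.970874
NSP = 212114 * 0.028 * 0.970874
= 5766.2058


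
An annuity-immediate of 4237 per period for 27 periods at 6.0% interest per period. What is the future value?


FV = PMT * ((1+i)^n - 1) / i
= 4237 * ((1.06)^27 - 1) / 0.06
= 4237 * (4.822346 - 1) / 0.06
= 269921.3292


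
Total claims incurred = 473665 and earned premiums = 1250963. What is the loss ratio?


Loss ratio = claims / premiums
= 473665 / 1250963
= 0.3786


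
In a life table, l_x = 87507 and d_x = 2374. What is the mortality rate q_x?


q_x = d_x / l_x
= 2374 / 87507
= 0.0271


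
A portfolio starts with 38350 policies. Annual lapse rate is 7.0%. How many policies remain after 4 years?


remaining = initial * (1 - lapse)^years
= 38350 * (1 - 0.07)^4
= 38350 * 0.748052
= 28687.7946


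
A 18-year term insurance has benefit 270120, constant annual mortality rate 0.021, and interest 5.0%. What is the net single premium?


NSP = benefit * sum_{k=0}^{n-1} k_p_x * q * v^(k+1)
With constant q=0.021, v=0.952381
Sum = 0.211898
NSP = 270120 * 0.211898
= 57237.8382


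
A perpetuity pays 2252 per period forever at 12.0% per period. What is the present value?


PV = PMT / i
= 2252 / 0.12
= 18766.6667


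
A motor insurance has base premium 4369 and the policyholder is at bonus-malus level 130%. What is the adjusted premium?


adjusted = base * BM_level / 100
= 4369 * 130 / 100
= 4369 * 1.3
= 5679.7


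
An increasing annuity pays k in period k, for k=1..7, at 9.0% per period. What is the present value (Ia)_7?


(Ia)_n = sum_{k=1}^{n} k * v^k, v = 1/(1+i)
v = 0.917431
Sum computed term by term:
(Ia)_7 = 18.4075


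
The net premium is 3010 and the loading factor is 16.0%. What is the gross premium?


Gross = net * (1 + loading)
= 3010 * (1 + 0.16)
= 3010 * 1.16
= 3491.6


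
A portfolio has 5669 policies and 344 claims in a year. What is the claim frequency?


frequency = claims / policies
= 344 / 5669
= 0.0607


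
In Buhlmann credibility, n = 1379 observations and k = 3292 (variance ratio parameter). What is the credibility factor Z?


Z = n / (n + k)
= 1379 / (1379 + 3292)
= 1379 / 4671
= 0.2952


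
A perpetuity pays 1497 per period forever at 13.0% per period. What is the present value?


PV = PMT / i
= 1497 / 0.13
= 11515.3846


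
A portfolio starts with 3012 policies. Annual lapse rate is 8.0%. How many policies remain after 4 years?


remaining = initial * (1 - lapse)^years
= 3012 * (1 - 0.08)^4
= 3012 * 0.716393
= 2157.7756


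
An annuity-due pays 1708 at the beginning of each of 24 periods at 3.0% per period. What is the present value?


PV_due = PMT * (1-(1+i)^(-n))/i * (1+i)
PV_immediate = 28925.9059
PV_due = 28925.9059 * 1.03
= 29793.6831


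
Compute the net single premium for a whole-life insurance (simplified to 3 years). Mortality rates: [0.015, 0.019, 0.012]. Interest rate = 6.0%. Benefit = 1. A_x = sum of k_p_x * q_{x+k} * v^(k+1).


v = 0.943396
Year 0: k_p_x=1.0, q=0.015, term=0.014151
Year 1: k_p_x=0.985, q=0.019, term=0.016656
Year 2: k_p_x=0.966285, q=0.012, term=0.009736
A_x = 0.0405


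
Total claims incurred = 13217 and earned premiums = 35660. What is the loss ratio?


Loss ratio = claims / premiums
= 13217 / 35660
= 0.3706


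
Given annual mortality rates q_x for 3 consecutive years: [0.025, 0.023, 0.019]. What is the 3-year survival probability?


p_k = 1 - q_k for each year
Survival = product of (1 - q_k)
= 0.975 * 0.977 * 0.981
= 0.9345


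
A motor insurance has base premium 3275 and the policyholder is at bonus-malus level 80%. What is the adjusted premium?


adjusted = base * BM_level / 100
= 3275 * 80 / 100
= 3275 * 0.8
= 2620.0


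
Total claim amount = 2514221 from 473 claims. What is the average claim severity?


severity = total / number
= 2514221 / 473
= 5315.4778


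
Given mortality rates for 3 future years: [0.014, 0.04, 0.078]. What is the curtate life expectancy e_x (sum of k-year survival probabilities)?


e_x = sum_{k=1}^{n} k_p_x
k_p_x values:
  1_p_x = 0.986
  2_p_x = 0.94656
  3_p_x = 0.872728
e_x = 2.8053


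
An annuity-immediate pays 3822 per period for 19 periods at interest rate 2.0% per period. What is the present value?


PV = PMT * (1 - (1+i)^(-n)) / i
= 3822 * (1 - (1+0.02)^(-19)) / 0.02
= 3822 * (1 - 0.686431) / 0.02
= 3822 * 15.678462
= 59923.0818


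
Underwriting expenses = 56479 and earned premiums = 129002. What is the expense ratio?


Expense ratio = expenses / premiums
= 56479 / 129002
= 0.4378


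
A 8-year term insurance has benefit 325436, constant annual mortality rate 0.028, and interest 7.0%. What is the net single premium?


NSP = benefit * sum_{k=0}^{n-1} k_p_x * q * v^(k+1)
With constant q=0.028, v=0.934579
Sum = 0.153222
NSP = 325436 * 0.153222
= 49863.8296


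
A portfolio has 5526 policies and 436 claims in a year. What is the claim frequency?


frequency = claims / policies
= 436 / 5526
= 0.0789


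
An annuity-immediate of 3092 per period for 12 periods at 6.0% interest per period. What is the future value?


FV = PMT * ((1+i)^n - 1) / i
= 3092 * ((1.06)^12 - 1) / 0.06
= 3092 * (2.012196 - 1) / 0.06
= 52161.8582


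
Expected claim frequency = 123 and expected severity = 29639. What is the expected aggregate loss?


E[S] = E[N] * E[X]
= 123 * 29639
= 3.6456e+06


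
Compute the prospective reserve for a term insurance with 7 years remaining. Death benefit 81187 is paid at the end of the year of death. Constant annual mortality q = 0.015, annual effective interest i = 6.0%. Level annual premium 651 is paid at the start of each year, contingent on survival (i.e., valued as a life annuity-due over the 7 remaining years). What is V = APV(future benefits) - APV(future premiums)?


v = 1/(1+i) = 0.943396
APV(future benefits) per unit = sum_{k=0}^{6} k_p_x * q * v^(k+1) = 0.080342
APV(future benefits) = 81187 * 0.080342 = 6522.7078
Life annuity-due factor ä_{x:7} = sum_{k=0}^{6} k_p_x * v^k = 5.677486
APV(future premiums) = 651 * 5.677486 = 3696.0431
V = 6522.7078 - 3696.0431
= 2826.6647


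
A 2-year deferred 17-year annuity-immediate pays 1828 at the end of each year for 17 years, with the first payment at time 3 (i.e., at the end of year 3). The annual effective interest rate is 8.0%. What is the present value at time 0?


PV at time 2 of the 17-year annuity-immediate:
a_n = 1828 * (1-(1+0.08)^(-17))/0.08 = 16674.3545
Discount back 2 years to time 0:
PV = 16674.3545 * (1+0.08)^(-2)
= 16674.3545 * 0.857339
= 14295.5714


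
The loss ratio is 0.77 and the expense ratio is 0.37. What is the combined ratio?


Combined ratio = loss ratio + expense ratio
= 0.77 + 0.37
= 1.14


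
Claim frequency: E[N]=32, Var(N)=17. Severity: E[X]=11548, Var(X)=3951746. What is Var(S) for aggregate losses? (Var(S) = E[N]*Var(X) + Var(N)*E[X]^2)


Var(S) = E[N]*Var(X) + Var(N)*E[X]^2
= 32*3951746 + 17*11548^2
= 126455872 + 2267057168
= 2.3935e+09


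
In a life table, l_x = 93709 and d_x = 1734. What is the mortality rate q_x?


q_x = d_x / l_x
= 1734 / 93709
= 0.0185


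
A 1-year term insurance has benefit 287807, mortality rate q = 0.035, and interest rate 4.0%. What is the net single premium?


NSP = benefit * q * v
v = 1/(1+i) = 0.961538
NSP = 287807 * 0.035 * 0.961538
= 9685.8125


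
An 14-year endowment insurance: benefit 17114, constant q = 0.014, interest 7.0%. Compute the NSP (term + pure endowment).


Term component = 1944.295
Pure endowment = 14_p_x * v^14 * benefit = 0.820875 * 0.387817 * 17114 = 5448.2302
NSP = 7392.5252


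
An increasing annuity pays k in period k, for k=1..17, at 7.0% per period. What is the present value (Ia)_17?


(Ia)_n = sum_{k=1}^{n} k * v^k, v = 1/(1+i)
v = 0.934579
Sum computed term by term:
(Ia)_17 = 72.3555


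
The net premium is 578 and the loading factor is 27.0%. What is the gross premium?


Gross = net * (1 + loading)
= 578 * (1 + 0.27)
= 578 * 1.27
= 734.06


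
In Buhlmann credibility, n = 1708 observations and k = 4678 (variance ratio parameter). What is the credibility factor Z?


Z = n / (n + k)
= 1708 / (1708 + 4678)
= 1708 / 6386
= 0.2675


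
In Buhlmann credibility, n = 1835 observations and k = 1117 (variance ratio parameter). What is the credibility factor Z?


Z = n / (n + k)
= 1835 / (1835 + 1117)
= 1835 / 2952
= 0.6216


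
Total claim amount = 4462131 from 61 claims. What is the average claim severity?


severity = total / number
= 4462131 / 61
= 73149.6885


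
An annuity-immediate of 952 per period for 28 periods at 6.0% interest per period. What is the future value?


FV = PMT * ((1+i)^n - 1) / i
= 952 * ((1.06)^28 - 1) / 0.06
= 952 * (5.111687 - 1) / 0.06
= 65238.7623


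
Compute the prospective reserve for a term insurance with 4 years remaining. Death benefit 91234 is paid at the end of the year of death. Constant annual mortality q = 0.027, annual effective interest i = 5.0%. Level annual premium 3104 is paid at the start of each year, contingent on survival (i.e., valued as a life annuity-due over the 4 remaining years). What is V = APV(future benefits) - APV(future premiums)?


v = 1/(1+i) = 0.952381
APV(future benefits) per unit = sum_{k=0}^{3} k_p_x * q * v^(k+1) = 0.092086
APV(future benefits) = 91234 * 0.092086 = 8401.3613
Life annuity-due factor ä_{x:4} = sum_{k=0}^{3} k_p_x * v^k = 3.581117
APV(future premiums) = 3104 * 3.581117 = 11115.7864
V = 8401.3613 - 11115.7864
= -2714.4251


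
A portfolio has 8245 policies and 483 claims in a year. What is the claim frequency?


frequency = claims / policies
= 483 / 8245
= 0.0586


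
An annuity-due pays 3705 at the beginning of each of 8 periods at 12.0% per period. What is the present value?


PV_due = PMT * (1-(1+i)^(-n))/i * (1+i)
PV_immediate = 18405.1053
PV_due = 18405.1053 * 1.12
= 20613.718


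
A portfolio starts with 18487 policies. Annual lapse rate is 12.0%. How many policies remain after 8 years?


remaining = initial * (1 - lapse)^years
= 18487 * (1 - 0.12)^8
= 18487 * 0.359635
= 6648.5635


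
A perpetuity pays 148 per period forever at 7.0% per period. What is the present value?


PV = PMT / i
= 148 / 0.07
= 2114.2857


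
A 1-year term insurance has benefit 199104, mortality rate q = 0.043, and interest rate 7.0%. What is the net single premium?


NSP = benefit * q * v
v = 1/(1+i) = 0.934579
NSP = 199104 * 0.043 * 0.934579
= 8001.3757


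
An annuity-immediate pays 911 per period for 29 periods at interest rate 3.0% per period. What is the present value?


PV = PMT * (1 - (1+i)^(-n)) / i
= 911 * (1 - (1+0.03)^(-29)) / 0.03
= 911 * (1 - 0.424346) / 0.03
= 911 * 19.188455
= 17480.6821


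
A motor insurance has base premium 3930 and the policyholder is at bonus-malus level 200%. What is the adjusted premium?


adjusted = base * BM_level / 100
= 3930 * 200 / 100
= 3930 * 2.0
= 7860.0


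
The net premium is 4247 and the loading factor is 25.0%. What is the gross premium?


Gross = net * (1 + loading)
= 4247 * (1 + 0.25)
= 4247 * 1.25
= 5308.75


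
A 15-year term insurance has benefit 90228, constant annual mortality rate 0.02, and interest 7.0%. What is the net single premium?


NSP = benefit * sum_{k=0}^{n-1} k_p_x * q * v^(k+1)
With constant q=0.02, v=0.934579
Sum = 0.162735
NSP = 90228 * 0.162735
= 14683.275


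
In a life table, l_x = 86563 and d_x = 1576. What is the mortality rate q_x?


q_x = d_x / l_x
= 1576 / 86563
= 0.0182


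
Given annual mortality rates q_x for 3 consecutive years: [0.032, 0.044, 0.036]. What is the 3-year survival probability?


p_k = 1 - q_k for each year
Survival = product of (1 - q_k)
= 0.968 * 0.956 * 0.964
= 0.8921


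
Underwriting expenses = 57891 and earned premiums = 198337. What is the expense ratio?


Expense ratio = expenses / premiums
= 57891 / 198337
= 0.2919


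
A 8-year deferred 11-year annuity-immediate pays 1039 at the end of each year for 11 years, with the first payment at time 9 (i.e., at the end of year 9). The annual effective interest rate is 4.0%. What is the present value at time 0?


PV at time 8 of the 11-year annuity-immediate:
a_n = 1039 * (1-(1+0.04)^(-11))/0.04 = 9102.1353
Discount back 8 years to time 0:
PV = 9102.1353 * (1+0.04)^(-8)
= 9102.1353 * 0.73069
= 6650.8411


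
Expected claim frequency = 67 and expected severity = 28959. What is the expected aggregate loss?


E[S] = E[N] * E[X]
= 67 * 28959
= 1.9403e+06


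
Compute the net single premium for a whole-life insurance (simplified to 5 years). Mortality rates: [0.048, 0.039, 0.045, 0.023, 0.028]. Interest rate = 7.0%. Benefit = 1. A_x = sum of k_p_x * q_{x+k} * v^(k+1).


v = 0.934579
Year 0: k_p_x=1.0, q=0.048, term=0.04486
Year 1: k_p_x=0.952, q=0.039, term=0.032429
Year 2: k_p_x=0.914872, q=0.045, term=0.033606
Year 3: k_p_x=0.873703, q=0.023, term=0.015331
Year 4: k_p_x=0.853608, q=0.028, term=0.017041
A_x = 0.1433


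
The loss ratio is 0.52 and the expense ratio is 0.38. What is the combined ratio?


Combined ratio = loss ratio + expense ratio
= 0.52 + 0.38
= 0.9


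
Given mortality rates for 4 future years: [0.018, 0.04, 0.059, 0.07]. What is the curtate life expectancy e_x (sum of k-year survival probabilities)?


e_x = sum_{k=1}^{n} k_p_x
k_p_x values:
  1_p_x = 0.982
  2_p_x = 0.94272
  3_p_x = 0.8871
  4_p_x = 0.825003
e_x = 3.6368


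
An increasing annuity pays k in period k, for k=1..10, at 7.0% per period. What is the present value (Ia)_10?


(Ia)_n = sum_{k=1}^{n} k * v^k, v = 1/(1+i)
v = 0.934579
Sum computed term by term:
(Ia)_10 = 34.7391


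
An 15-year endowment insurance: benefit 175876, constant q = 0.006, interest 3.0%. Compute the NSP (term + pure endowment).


Term component = 12121.9998
Pure endowment = 15_p_x * v^15 * benefit = 0.913683 * 0.641862 * 175876 = 103144.0013
NSP = 115266.0011


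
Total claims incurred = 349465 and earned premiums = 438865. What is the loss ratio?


Loss ratio = claims / premiums
= 349465 / 438865
= 0.7963


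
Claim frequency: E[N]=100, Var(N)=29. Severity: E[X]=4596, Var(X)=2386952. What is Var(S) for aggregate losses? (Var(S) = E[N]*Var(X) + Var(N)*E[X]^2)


Var(S) = E[N]*Var(X) + Var(N)*E[X]^2
= 100*2386952 + 29*4596^2
= 238695200 + 612573264
= 8.5127e+08


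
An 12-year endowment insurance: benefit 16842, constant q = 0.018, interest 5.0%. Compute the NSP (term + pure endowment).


Term component = 2461.887
Pure endowment = 12_p_x * v^12 * benefit = 0.804151 * 0.556837 * 16842 = 7541.5381
NSP = 10003.4251


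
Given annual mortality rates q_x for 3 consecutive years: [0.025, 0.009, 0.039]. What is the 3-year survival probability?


p_k = 1 - q_k for each year
Survival = product of (1 - q_k)
= 0.975 * 0.991 * 0.961
= 0.9285


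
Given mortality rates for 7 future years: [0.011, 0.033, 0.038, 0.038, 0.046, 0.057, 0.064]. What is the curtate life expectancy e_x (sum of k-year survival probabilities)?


e_x = sum_{k=1}^{n} k_p_x
k_p_x values:
  1_p_x = 0.989
  2_p_x = 0.956363
  3_p_x = 0.920021
  4_p_x = 0.88506
  5_p_x = 0.844348
  6_p_x = 0.79622
  7_p_x = 0.745262
e_x = 6.1363


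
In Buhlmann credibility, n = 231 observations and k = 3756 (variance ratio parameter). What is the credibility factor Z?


Z = n / (n + k)
= 231 / (231 + 3756)
= 231 / 3987
= 0.0579


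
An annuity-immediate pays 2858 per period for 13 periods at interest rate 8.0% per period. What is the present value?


PV = PMT * (1 - (1+i)^(-n)) / i
= 2858 * (1 - (1+0.08)^(-13)) / 0.08
= 2858 * (1 - 0.367698) / 0.08
= 2858 * 7.903776
= 22588.9916


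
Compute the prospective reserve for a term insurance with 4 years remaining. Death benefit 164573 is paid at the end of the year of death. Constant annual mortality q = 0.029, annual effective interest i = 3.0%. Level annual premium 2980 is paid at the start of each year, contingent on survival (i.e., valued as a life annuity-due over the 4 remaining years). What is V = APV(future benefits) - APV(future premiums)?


v = 1/(1+i) = 0.970874
APV(future benefits) per unit = sum_{k=0}^{3} k_p_x * q * v^(k+1) = 0.103309
APV(future benefits) = 164573 * 0.103309 = 17001.857
Life annuity-due factor ä_{x:4} = sum_{k=0}^{3} k_p_x * v^k = 3.669247
APV(future premiums) = 2980 * 3.669247 = 10934.3574
V = 17001.857 - 10934.3574
= 6067.4996


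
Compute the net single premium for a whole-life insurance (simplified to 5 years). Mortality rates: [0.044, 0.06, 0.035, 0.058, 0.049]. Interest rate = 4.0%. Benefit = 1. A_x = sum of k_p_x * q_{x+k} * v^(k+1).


v = 0.961538
Year 0: k_p_x=1.0, q=0.044, term=0.042308
Year 1: k_p_x=0.956, q=0.06, term=0.053033
Year 2: k_p_x=0.89864, q=0.035, term=0.027961
Year 3: k_p_x=0.867188, q=0.058, term=0.042994
Year 4: k_p_x=0.816891, q=0.049, term=0.0329
A_x = 0.1992


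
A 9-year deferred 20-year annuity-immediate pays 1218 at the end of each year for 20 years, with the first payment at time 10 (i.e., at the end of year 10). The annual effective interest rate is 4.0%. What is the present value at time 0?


PV at time 9 of the 20-year annuity-immediate:
a_n = 1218 * (1-(1+0.04)^(-20))/0.04 = 16553.0175
Discount back 9 years to time 0:
PV = 16553.0175 * (1+0.04)^(-9)
= 16553.0175 * 0.702587
= 11629.9305


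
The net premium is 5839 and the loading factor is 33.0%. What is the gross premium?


Gross = net * (1 + loading)
= 5839 * (1 + 0.33)
= 5839 * 1.33
= 7765.87


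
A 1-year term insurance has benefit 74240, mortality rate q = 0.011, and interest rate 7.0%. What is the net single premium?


NSP = benefit * q * v
v = 1/(1+i) = 0.934579
NSP = 74240 * 0.011 * 0.934579
= 763.215


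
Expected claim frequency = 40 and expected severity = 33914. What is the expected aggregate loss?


E[S] = E[N] * E[X]
= 40 * 33914
= 1.3566e+06


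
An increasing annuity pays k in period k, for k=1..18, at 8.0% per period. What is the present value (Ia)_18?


(Ia)_n = sum_{k=1}^{n} k * v^k, v = 1/(1+i)
v = 0.925926
Sum computed term by term:
(Ia)_18 = 70.2144


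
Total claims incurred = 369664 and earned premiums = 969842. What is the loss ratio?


Loss ratio = claims / premiums
= 369664 / 969842
= 0.3812


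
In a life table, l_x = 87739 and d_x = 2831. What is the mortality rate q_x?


q_x = d_x / l_x
= 2831 / 87739
= 0.0323


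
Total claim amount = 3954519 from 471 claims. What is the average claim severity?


severity = total / number
= 3954519 / 471
= 8396.0064


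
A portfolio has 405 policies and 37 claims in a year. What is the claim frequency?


frequency = claims / policies
= 37 / 405
= 0.0914


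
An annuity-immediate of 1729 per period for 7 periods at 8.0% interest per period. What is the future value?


FV = PMT * ((1+i)^n - 1) / i
= 1729 * ((1.08)^7 - 1) / 0.08
= 1729 * (1.713824 - 1) / 0.08
= 15427.527


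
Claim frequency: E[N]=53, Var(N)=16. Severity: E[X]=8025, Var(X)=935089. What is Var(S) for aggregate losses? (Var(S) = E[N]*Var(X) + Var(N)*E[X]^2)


Var(S) = E[N]*Var(X) + Var(N)*E[X]^2
= 53*935089 + 16*8025^2
= 49559717 + 1030410000
= 1.0800e+09


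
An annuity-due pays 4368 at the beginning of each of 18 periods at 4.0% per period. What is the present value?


PV_due = PMT * (1-(1+i)^(-n))/i * (1+i)
PV_immediate = 55295.8092
PV_due = 55295.8092 * 1.04
= 57507.6416


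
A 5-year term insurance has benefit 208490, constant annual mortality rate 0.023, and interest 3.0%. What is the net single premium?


NSP = benefit * sum_{k=0}^{n-1} k_p_x * q * v^(k+1)
With constant q=0.023, v=0.970874
Sum = 0.100736
NSP = 208490 * 0.100736
= 21002.5387


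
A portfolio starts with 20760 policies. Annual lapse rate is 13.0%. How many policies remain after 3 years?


remaining = initial * (1 - lapse)^years
= 20760 * (1 - 0.13)^3
= 20760 * 0.658503
= 13670.5223


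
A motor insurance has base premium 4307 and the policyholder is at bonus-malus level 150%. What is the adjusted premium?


adjusted = base * BM_level / 100
= 4307 * 150 / 100
= 4307 * 1.5
= 6460.5


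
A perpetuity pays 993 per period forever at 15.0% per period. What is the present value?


PV = PMT / i
= 993 / 0.15
= 6620.0


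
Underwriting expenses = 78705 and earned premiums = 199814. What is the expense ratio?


Expense ratio = expenses / premiums
= 78705 / 199814
= 0.3939


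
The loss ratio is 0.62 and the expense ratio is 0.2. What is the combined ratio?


Combined ratio = loss ratio + expense ratio
= 0.62 + 0.2
= 0.82


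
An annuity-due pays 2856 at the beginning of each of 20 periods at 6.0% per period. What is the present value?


PV_due = PMT * (1-(1+i)^(-n))/i * (1+i)
PV_immediate = 32758.095
PV_due = 32758.095 * 1.06
= 34723.5807


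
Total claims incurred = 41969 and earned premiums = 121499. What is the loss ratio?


Loss ratio = claims / premiums
= 41969 / 121499
= 0.3454


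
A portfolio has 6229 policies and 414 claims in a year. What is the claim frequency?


frequency = claims / policies
= 414 / 6229
= 0.0665


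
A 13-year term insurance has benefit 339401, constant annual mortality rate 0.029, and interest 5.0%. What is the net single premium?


NSP = benefit * sum_{k=0}^{n-1} k_p_x * q * v^(k+1)
With constant q=0.029, v=0.952381
Sum = 0.2343
NSP = 339401 * 0.2343
= 79521.7383


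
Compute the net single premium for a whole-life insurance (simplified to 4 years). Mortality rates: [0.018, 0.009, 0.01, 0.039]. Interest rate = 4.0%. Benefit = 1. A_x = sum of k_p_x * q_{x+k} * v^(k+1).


v = 0.961538
Year 0: k_p_x=1.0, q=0.018, term=0.017308
Year 1: k_p_x=0.982, q=0.009, term=0.008171
Year 2: k_p_x=0.973162, q=0.01, term=0.008651
Year 3: k_p_x=0.96343, q=0.039, term=0.032118
A_x = 0.0662


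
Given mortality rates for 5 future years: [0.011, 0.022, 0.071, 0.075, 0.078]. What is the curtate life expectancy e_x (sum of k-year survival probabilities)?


e_x = sum_{k=1}^{n} k_p_x
k_p_x values:
  1_p_x = 0.989
  2_p_x = 0.967242
  3_p_x = 0.898568
  4_p_x = 0.831175
  5_p_x = 0.766344
e_x = 4.4523


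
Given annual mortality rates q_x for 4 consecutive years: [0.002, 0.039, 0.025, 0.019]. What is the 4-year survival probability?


p_k = 1 - q_k for each year
Survival = product of (1 - q_k)
= 0.998 * 0.961 * 0.975 * 0.981
= 0.9173


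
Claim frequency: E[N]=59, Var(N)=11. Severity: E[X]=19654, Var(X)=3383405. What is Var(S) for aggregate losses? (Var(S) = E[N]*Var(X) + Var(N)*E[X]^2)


Var(S) = E[N]*Var(X) + Var(N)*E[X]^2
= 59*3383405 + 11*19654^2
= 199620895 + 4249076876
= 4.4487e+09


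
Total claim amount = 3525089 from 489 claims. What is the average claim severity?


severity = total / number
= 3525089 / 489
= 7208.771


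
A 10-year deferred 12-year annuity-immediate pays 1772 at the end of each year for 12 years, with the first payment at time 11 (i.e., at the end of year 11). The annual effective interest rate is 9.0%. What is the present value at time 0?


PV at time 10 of the 12-year annuity-immediate:
a_n = 1772 * (1-(1+0.09)^(-12))/0.09 = 12688.8052
Discount back 10 years to time 0:
PV = 12688.8052 * (1+0.09)^(-10)
= 12688.8052 * 0.422411
= 5359.8884


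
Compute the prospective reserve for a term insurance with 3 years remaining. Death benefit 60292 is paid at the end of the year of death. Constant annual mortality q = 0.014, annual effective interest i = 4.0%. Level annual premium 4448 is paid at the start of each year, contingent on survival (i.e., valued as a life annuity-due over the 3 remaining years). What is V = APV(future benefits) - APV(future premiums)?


v = 1/(1+i) = 0.961538
APV(future benefits) per unit = sum_{k=0}^{2} k_p_x * q * v^(k+1) = 0.038324
APV(future benefits) = 60292 * 0.038324 = 2310.6315
Life annuity-due factor ä_{x:3} = sum_{k=0}^{2} k_p_x * v^k = 2.846927
APV(future premiums) = 4448 * 2.846927 = 12663.1303
V = 2310.6315 - 12663.1303
= -10352.4988


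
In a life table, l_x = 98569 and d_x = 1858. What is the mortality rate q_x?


q_x = d_x / l_x
= 1858 / 98569
= 0.0188


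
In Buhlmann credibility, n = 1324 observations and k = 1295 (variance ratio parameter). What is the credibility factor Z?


Z = n / (n + k)
= 1324 / (1324 + 1295)
= 1324 / 2619
= 0.5055


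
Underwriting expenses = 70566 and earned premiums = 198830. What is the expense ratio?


Expense ratio = expenses / premiums
= 70566 / 198830
= 0.3549


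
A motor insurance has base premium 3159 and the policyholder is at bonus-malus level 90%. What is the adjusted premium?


adjusted = base * BM_level / 100
= 3159 * 90 / 100
= 3159 * 0.9
= 2843.1


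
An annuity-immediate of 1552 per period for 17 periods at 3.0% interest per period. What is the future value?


FV = PMT * ((1+i)^n - 1) / i
= 1552 * ((1.03)^17 - 1) / 0.03
= 1552 * (1.652848 - 1) / 0.03
= 33773.9842


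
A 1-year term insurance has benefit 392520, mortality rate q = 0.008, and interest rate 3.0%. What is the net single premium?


NSP = benefit * q * v
v = 1/(1+i) = 0.970874
NSP = 392520 * 0.008 * 0.970874
= 3048.699


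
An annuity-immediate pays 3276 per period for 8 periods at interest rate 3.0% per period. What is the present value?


PV = PMT * (1 - (1+i)^(-n)) / i
= 3276 * (1 - (1+0.03)^(-8)) / 0.03
= 3276 * (1 - 0.789409) / 0.03
= 3276 * 7.019692
= 22996.5116


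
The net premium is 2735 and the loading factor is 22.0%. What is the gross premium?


Gross = net * (1 + loading)
= 2735 * (1 + 0.22)
= 2735 * 1.22
= 3336.7


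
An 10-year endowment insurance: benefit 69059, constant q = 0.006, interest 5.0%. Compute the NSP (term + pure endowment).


Term component = 3122.0297
Pure endowment = 10_p_x * v^10 * benefit = 0.941594 * 0.613913 * 69059 = 39920.0557
NSP = 43042.0854


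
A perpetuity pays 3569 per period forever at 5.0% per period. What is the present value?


PV = PMT / i
= 3569 / 0.05
= 71380.0


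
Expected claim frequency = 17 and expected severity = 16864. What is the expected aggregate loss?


E[S] = E[N] * E[X]
= 17 * 16864
= 286688


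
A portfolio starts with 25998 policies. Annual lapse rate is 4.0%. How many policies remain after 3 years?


remaining = initial * (1 - lapse)^years
= 25998 * (1 - 0.04)^3
= 25998 * 0.884736
= 23001.3665


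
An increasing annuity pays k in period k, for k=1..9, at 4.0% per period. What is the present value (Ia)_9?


(Ia)_n = sum_{k=1}^{n} k * v^k, v = 1/(1+i)
v = 0.961538
Sum computed term by term:
(Ia)_9 = 35.2366


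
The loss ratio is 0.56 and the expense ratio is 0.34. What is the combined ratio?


Combined ratio = loss ratio + expense ratio
= 0.56 + 0.34
= 0.9


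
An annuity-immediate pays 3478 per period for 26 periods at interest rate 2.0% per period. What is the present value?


PV = PMT * (1 - (1+i)^(-n)) / i
= 3478 * (1 - (1+0.02)^(-26)) / 0.02
= 3478 * (1 - 0.597579) / 0.02
= 3478 * 20.121036
= 69980.9624


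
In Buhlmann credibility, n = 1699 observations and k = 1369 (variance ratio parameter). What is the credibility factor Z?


Z = n / (n + k)
= 1699 / (1699 + 1369)
= 1699 / 3068
= 0.5538


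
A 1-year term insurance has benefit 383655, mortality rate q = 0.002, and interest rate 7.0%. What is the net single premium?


NSP = benefit * q * v
v = 1/(1+i) = 0.934579
NSP = 383655 * 0.002 * 0.934579
= 717.1121


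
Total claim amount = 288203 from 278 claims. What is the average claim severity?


severity = total / number
= 288203 / 278
= 1036.7014


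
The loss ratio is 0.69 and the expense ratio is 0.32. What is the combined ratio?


Combined ratio = loss ratio + expense ratio
= 0.69 + 0.32
= 1.01


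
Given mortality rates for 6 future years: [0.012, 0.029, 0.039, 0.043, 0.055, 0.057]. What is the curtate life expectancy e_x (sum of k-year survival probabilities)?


e_x = sum_{k=1}^{n} k_p_x
k_p_x values:
  1_p_x = 0.988
  2_p_x = 0.959348
  3_p_x = 0.921933
  4_p_x = 0.88229
  5_p_x = 0.833764
  6_p_x = 0.78624
e_x = 5.3716


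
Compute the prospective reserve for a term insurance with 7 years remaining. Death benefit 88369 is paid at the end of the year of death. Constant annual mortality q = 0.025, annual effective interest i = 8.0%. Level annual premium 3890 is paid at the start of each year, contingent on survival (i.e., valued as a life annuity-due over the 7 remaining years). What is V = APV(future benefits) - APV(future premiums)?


v = 1/(1+i) = 0.925926
APV(future benefits) per unit = sum_{k=0}^{6} k_p_x * q * v^(k+1) = 0.121732
APV(future benefits) = 88369 * 0.121732 = 10757.313
Life annuity-due factor ä_{x:7} = sum_{k=0}^{6} k_p_x * v^k = 5.258812
APV(future premiums) = 3890 * 5.258812 = 20456.7771
V = 10757.313 - 20456.7771
= -9699.4641


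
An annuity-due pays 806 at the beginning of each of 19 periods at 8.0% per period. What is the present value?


PV_due = PMT * (1-(1+i)^(-n))/i * (1+i)
PV_immediate = 7740.501
PV_due = 7740.501 * 1.08
= 8359.741


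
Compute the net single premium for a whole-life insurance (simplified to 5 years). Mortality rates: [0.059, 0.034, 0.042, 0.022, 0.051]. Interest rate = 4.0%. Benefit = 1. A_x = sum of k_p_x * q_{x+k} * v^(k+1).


v = 0.961538
Year 0: k_p_x=1.0, q=0.059, term=0.056731
Year 1: k_p_x=0.941, q=0.034, term=0.02958
Year 2: k_p_x=0.909006, q=0.042, term=0.03394
Year 3: k_p_x=0.870828, q=0.022, term=0.016377
Year 4: k_p_x=0.85167, q=0.051, term=0.035701
A_x = 0.1723


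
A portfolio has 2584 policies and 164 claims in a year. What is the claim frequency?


frequency = claims / policies
= 164 / 2584
= 0.0635


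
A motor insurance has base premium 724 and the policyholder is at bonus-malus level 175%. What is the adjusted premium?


adjusted = base * BM_level / 100
= 724 * 175 / 100
= 724 * 1.75
= 1267.0


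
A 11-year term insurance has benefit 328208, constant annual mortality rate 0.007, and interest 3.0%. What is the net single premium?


NSP = benefit * sum_{k=0}^{n-1} k_p_x * q * v^(k+1)
With constant q=0.007, v=0.970874
Sum = 0.062678
NSP = 328208 * 0.062678
= 20571.4555


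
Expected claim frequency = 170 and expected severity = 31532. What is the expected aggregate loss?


E[S] = E[N] * E[X]
= 170 * 31532
= 5.3604e+06


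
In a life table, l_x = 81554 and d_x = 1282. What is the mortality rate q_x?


q_x = d_x / l_x
= 1282 / 81554
= 0.0157


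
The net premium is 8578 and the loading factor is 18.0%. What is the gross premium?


Gross = net * (1 + loading)
= 8578 * (1 + 0.18)
= 8578 * 1.18
= 10122.04


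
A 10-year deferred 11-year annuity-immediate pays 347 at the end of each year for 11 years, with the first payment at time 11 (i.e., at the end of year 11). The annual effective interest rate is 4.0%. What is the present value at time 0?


PV at time 10 of the 11-year annuity-immediate:
a_n = 347 * (1-(1+0.04)^(-11))/0.04 = 3039.8854
Discount back 10 years to time 0:
PV = 3039.8854 * (1+0.04)^(-10)
= 3039.8854 * 0.675564
= 2053.6377


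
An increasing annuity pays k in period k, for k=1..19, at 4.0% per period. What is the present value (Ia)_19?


(Ia)_n = sum_{k=1}^{n} k * v^k, v = 1/(1+i)
v = 0.961538
Sum computed term by term:
(Ia)_19 = 116.0273


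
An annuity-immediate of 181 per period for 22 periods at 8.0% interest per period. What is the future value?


FV = PMT * ((1+i)^n - 1) / i
= 181 * ((1.08)^22 - 1) / 0.08
= 181 * (5.43654 - 1) / 0.08
= 10037.6727


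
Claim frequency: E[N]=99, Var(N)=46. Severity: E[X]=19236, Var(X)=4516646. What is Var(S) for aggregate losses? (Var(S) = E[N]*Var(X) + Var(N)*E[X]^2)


Var(S) = E[N]*Var(X) + Var(N)*E[X]^2
= 99*4516646 + 46*19236^2
= 447147954 + 17021090016
= 1.7468e+10


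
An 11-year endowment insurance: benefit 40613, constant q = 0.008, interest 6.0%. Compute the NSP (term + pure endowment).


Term component = 2473.8539
Pure endowment = 11_p_x * v^11 * benefit = 0.915437 * 0.526788 * 40613 = 19585.2422
NSP = 22059.0961


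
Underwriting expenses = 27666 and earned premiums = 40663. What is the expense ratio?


Expense ratio = expenses / premiums
= 27666 / 40663
= 0.6804


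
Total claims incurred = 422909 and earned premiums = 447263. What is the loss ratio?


Loss ratio = claims / premiums
= 422909 / 447263
= 0.9455


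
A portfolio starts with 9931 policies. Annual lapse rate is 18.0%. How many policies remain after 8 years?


remaining = initial * (1 - lapse)^years
= 9931 * (1 - 0.18)^8
= 9931 * 0.204414
= 2030.0363


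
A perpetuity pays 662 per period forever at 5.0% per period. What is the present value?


PV = PMT / i
= 662 / 0.05
= 13240.0


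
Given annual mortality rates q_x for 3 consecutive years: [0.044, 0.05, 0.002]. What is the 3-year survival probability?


p_k = 1 - q_k for each year
Survival = product of (1 - q_k)
= 0.956 * 0.95 * 0.998
= 0.9064


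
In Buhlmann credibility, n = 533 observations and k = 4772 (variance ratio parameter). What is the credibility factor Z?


Z = n / (n + k)
= 533 / (533 + 4772)
= 533 / 5305
= 0.1005


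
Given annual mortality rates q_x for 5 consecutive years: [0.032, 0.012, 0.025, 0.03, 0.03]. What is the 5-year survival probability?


p_k = 1 - q_k for each year
Survival = product of (1 - q_k)
= 0.968 * 0.988 * 0.975 * 0.97 * 0.97
= 0.8774


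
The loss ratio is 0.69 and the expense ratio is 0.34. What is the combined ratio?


Combined ratio = loss ratio + expense ratio
= 0.69 + 0.34
= 1.03


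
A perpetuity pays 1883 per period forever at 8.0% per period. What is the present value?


PV = PMT / i
= 1883 / 0.08
= 23537.5


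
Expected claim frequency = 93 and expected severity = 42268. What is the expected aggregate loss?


E[S] = E[N] * E[X]
= 93 * 42268
= 3.9309e+06


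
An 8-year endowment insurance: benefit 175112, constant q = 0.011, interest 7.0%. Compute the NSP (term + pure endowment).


Term component = 11112.186
Pure endowment = 8_p_x * v^8 * benefit = 0.915314 * 0.582009 * 175112 = 93285.9029
NSP = 104398.089


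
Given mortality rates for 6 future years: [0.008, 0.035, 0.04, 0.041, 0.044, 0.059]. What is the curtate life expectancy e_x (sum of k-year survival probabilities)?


e_x = sum_{k=1}^{n} k_p_x
k_p_x values:
  1_p_x = 0.992
  2_p_x = 0.95728
  3_p_x = 0.918989
  4_p_x = 0.88131
  5_p_x = 0.842533
  6_p_x = 0.792823
e_x = 5.3849


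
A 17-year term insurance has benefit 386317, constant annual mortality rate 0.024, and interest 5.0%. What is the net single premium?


NSP = benefit * sum_{k=0}^{n-1} k_p_x * q * v^(k+1)
With constant q=0.024, v=0.952381
Sum = 0.230696
NSP = 386317 * 0.230696
= 89121.6961


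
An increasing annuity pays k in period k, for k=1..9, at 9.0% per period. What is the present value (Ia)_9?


(Ia)_n = sum_{k=1}^{n} k * v^k, v = 1/(1+i)
v = 0.917431
Sum computed term by term:
(Ia)_9 = 26.5663


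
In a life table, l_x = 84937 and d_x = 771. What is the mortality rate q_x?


q_x = d_x / l_x
= 771 / 84937
= 0.0091


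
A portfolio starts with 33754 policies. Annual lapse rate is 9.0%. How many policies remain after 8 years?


remaining = initial * (1 - lapse)^years
= 33754 * (1 - 0.09)^8
= 33754 * 0.470253
= 15872.9038


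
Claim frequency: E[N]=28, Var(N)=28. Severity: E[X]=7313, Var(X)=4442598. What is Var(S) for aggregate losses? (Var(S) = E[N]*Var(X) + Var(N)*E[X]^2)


Var(S) = E[N]*Var(X) + Var(N)*E[X]^2
= 28*4442598 + 28*7313^2
= 124392744 + 1497439132
= 1.6218e+09


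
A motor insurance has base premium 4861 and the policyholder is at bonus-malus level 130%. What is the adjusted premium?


adjusted = base * BM_level / 100
= 4861 * 130 / 100
= 4861 * 1.3
= 6319.3


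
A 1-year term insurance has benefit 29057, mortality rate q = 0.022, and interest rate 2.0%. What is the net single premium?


NSP = benefit * q * v
v = 1/(1+i) = 0.980392
NSP = 29057 * 0.022 * 0.980392
= 626.7196


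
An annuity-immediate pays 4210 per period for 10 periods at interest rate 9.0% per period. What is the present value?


PV = PMT * (1 - (1+i)^(-n)) / i
= 4210 * (1 - (1+0.09)^(-10)) / 0.09
= 4210 * (1 - 0.422411) / 0.09
= 4210 * 6.417658
= 27018.3389


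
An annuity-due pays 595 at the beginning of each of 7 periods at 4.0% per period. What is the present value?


PV_due = PMT * (1-(1+i)^(-n))/i * (1+i)
PV_immediate = 3571.2225
PV_due = 3571.2225 * 1.04
= 3714.0714


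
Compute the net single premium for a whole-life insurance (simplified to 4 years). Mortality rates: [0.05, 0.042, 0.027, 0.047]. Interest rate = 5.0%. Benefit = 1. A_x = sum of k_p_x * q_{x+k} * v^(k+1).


v = 0.952381
Year 0: k_p_x=1.0, q=0.05, term=0.047619
Year 1: k_p_x=0.95, q=0.042, term=0.03619
Year 2: k_p_x=0.9101, q=0.027, term=0.021227
Year 3: k_p_x=0.885527, q=0.047, term=0.034241
A_x = 0.1393


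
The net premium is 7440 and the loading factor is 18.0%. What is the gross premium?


Gross = net * (1 + loading)
= 7440 * (1 + 0.18)
= 7440 * 1.18
= 8779.2


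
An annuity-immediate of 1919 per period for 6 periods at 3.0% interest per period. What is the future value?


FV = PMT * ((1+i)^n - 1) / i
= 1919 * ((1.03)^6 - 1) / 0.03
= 1919 * (1.194052 - 1) / 0.03
= 12412.8786


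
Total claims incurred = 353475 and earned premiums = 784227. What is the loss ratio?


Loss ratio = claims / premiums
= 353475 / 784227
= 0.4507


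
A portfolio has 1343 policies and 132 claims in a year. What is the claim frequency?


frequency = claims / policies
= 132 / 1343
= 0.0983


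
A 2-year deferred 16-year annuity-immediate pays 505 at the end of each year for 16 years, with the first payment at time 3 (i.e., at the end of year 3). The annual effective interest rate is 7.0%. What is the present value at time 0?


PV at time 2 of the 16-year annuity-immediate:
a_n = 505 * (1-(1+0.07)^(-16))/0.07 = 4770.5575
Discount back 2 years to time 0:
PV = 4770.5575 * (1+0.07)^(-2)
= 4770.5575 * 0.873439
= 4166.7897


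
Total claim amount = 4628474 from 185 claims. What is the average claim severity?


severity = total / number
= 4628474 / 185
= 25018.7784
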